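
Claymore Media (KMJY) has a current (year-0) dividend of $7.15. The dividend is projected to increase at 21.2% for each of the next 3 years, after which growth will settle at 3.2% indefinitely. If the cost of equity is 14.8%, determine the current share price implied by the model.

$98.78

Two-stage DDM. Project D₁…D_3 at 0.212, terminal growth 0.032, discount at r = 0.148.
D_1 = 8.6658
D_2 = 10.5029
D_3 = 12.7296
Terminal value at t=3: TV = D_4/(r−g) = 13.1369/(0.148−0.032) = 113.2493
P₀ = 8.6658/(1+0.148)^1 + 10.5029/(1+0.148)^2 + 12.7296/(1+0.148)^3 + 113.2493/(1+0.148)^3 = 98.7849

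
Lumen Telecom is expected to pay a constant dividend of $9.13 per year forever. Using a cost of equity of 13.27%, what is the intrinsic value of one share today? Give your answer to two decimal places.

$68.80

Zero-growth DDM (perpetuity): P₀ = D/r = 9.13 / 0.1327 = 68.8018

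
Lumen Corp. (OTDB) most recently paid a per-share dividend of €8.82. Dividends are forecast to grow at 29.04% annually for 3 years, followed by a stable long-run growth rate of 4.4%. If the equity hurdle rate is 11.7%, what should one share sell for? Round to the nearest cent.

Two-stage DDM. Project D₁…D_3 at 0.2904, terminal growth 0.044, discount at r = 0.117.
D_1 = 11.3813
D_2 = 14.6865
D_3 = 18.9514
Terminal value at t=3: TV = D_4/(r−g) = 19.7853/(0.117−0.044) = 271.0312
P₀ = 11.3813/(1+0.117)^1 + 14.6865/(1+0.117)^2 + 18.9514/(1+0.117)^3 + 271.0312/(1+0.117)^3 = 230.0316

€230.03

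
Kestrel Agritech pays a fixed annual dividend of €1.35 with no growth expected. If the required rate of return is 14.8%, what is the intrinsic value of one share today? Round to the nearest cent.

€9.12

Zero-growth DDM (perpetuity): P₀ = D/r = 1.35 / 0.148 = 9.1216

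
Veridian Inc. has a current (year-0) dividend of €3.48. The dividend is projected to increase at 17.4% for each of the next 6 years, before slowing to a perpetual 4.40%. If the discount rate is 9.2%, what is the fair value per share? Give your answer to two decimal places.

Two-stage DDM. Project D₁…D_6 at 0.174, terminal growth 0.044, discount at r = 0.092.
D_1 = 4.0855
D_2 = 4.7964
D_3 = 5.6310
D_4 = 6.6108
D_5 = 7.7610
D_6 = 9.1115
Terminal value at t=6: TV = D_7/(r−g) = 9.5124/(0.092−0.044) = 198.1742
P₀ = 4.0855/(1+0.092)^1 + 4.7964/(1+0.092)^2 + 5.6310/(1+0.092)^3 + 6.6108/(1+0.092)^4 + 7.7610/(1+0.092)^5 + 9.1115/(1+0.092)^6 + 198.1742/(1+0.092)^6 = 143.9807

€143.98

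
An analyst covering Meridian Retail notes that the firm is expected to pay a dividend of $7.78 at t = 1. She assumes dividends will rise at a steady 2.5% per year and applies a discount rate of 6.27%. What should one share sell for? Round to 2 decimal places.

$206.37

Gordon growth model: P₀ = D₁/(r − g), with D₁ = 7.78 given directly.
P₀ = 7.7800 / (0.0627 − 0.025) = 7.7800 / 0.0377 = 206.3660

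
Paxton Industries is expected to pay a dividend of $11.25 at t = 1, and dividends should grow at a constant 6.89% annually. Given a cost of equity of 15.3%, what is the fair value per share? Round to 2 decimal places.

Gordon growth model: P₀ = D₁/(r − g), with D₁ = 11.25 given directly.
P₀ = 11.2500 / (0.153 − 0.0689) = 11.2500 / 0.0841 = 133.7693

$133.77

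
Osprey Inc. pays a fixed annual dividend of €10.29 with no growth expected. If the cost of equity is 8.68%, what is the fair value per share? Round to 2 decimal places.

€118.55

Zero-growth DDM (perpetuity): P₀ = D/r = 10.29 / 0.0868 = 118.5484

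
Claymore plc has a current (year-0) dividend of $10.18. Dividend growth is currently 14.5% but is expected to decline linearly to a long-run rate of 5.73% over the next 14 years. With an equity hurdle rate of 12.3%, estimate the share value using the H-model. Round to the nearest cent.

H-model: P₀ = D₀[(1+g_L) + H(g_S−g_L)]/(r−g_L), with H = 14/2 = 7.
P₀ = 10.18 × [(1+0.0573) + 7×(0.145−0.0573)] / (0.123−0.0573)
   = 10.18 × 1.6712 / 0.0657 = 258.9470

$258.95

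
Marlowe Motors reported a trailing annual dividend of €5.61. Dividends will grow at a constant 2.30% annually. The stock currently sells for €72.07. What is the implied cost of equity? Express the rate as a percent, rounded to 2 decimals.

10.26%

Rearranging the constant-growth DDM: r = D₁/P₀ + g.
D₁ = 5.61 × (1 + 0.023) = 5.7390.
r = 5.7390 / 72.07 + 0.023 = 0.07963 + 0.023 = 0.10263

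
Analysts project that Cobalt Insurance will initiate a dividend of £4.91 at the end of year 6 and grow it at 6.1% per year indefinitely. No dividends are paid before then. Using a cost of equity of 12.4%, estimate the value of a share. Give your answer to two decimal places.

£43.44

Deferred-dividend DDM. At t=5 the remaining stream is a growing perpetuity with first payment D_6 = 4.91.
V_5 = D_6/(r−g) = 4.91/(0.124−0.061) = 77.9365
P₀ = V_5/(1+r)^5 = 77.9365/(1+0.124)^5 = 43.4420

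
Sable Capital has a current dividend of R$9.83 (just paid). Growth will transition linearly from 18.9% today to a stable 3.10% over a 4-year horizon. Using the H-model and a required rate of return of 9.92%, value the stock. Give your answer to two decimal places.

H-model: P₀ = D₀[(1+g_L) + H(g_S−g_L)]/(r−g_L), with H = 4/2 = 2.
P₀ = 9.83 × [(1+0.031) + 2×(0.189−0.031)] / (0.0992−0.031)
   = 9.83 × 1.3470 / 0.0682 = 194.1497

R$194.15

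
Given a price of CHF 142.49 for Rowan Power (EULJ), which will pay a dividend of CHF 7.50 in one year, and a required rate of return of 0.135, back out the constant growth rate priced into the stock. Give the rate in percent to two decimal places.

From P₀ = D₁/(r − g), the implied growth is g = r − D₁/P₀.
g = 0.135 − 7.50/142.49 = 0.135 − 0.05264 = 0.08236

8.24%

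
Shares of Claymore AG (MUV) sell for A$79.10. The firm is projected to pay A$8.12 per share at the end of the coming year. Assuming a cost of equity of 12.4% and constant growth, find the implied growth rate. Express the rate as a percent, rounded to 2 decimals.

2.13%

From P₀ = D₁/(r − g), the implied growth is g = r − D₁/P₀.
g = 0.124 − 8.12/79.10 = 0.124 − 0.10265 = 0.02135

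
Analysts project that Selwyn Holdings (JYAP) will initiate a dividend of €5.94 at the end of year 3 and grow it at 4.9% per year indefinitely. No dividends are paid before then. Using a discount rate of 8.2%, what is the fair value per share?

Deferred-dividend DDM. At t=2 the remaining stream is a growing perpetuity with first payment D_3 = 5.94.
V_2 = D_3/(r−g) = 5.94/(0.082−0.049) = 180.0000
P₀ = V_2/(1+r)^2 = 180.0000/(1+0.082)^2 = 153.7510

€153.75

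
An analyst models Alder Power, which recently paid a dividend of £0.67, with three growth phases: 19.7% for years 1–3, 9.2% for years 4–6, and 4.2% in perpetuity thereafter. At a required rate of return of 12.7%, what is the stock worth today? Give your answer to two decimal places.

Three-stage DDM. Project D₁…D_6; terminal Gordon value at t=6 with g = 0.042; discount at r = 0.127.
D_1 = 0.8020
D_2 = 0.9600
D_3 = 1.1491
D_4 = 1.2548
D_5 = 1.3703
D_6 = 1.4963
TV_6 = 1.5592/(0.127−0.042) = 18.3432
P₀ = Σ Dₜ/(1+r)ᵗ + TV_6/(1+r)^6 = 13.4842

£13.48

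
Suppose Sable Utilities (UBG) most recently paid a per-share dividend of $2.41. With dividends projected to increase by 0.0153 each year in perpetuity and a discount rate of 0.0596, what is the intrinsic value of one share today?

$55.23

Gordon growth model: P₀ = D₁/(r − g). D₁ = 2.41 × (1 + 0.0153) = 2.4469.
P₀ = 2.4469 / (0.0596 − 0.0153) = 2.4469 / 0.0443 = 55.2342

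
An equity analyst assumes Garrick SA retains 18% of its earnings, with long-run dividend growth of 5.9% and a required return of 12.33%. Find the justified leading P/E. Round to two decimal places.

Payout ratio b = 1 − 0.18 = 0.82.
Justified leading P/E = b/(r−g) = 0.82/(0.1233−0.059) = 12.7527

12.75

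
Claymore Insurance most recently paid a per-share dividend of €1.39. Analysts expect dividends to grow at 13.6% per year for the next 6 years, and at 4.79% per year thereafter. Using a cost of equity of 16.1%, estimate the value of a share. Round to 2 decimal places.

€19.04

Two-stage DDM. Project D₁…D_6 at 0.136, terminal growth 0.0479, discount at r = 0.161.
D_1 = 1.5790
D_2 = 1.7938
D_3 = 2.0377
D_4 = 2.3149
D_5 = 2.6297
D_6 = 2.9873
Terminal value at t=6: TV = D_7/(r−g) = 3.1304/(0.161−0.0479) = 27.6785
P₀ = 1.5790/(1+0.161)^1 + 1.7938/(1+0.161)^2 + 2.0377/(1+0.161)^3 + 2.3149/(1+0.161)^4 + 2.6297/(1+0.161)^5 + 2.9873/(1+0.161)^6 + 27.6785/(1+0.161)^6 = 19.0354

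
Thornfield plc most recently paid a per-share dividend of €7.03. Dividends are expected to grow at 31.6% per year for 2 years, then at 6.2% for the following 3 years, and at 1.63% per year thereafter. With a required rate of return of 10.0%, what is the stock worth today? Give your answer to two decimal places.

Three-stage DDM. Project D₁…D_5; terminal Gordon value at t=5 with g = 0.0163; discount at r = 0.1.
D_1 = 9.2515
D_2 = 12.1749
D_3 = 12.9298
D_4 = 13.7314
D_5 = 14.5828
TV_5 = 14.8205/(0.1−0.0163) = 177.0668
P₀ = Σ Dₜ/(1+r)ᵗ + TV_5/(1+r)^5 = 156.5648

€156.56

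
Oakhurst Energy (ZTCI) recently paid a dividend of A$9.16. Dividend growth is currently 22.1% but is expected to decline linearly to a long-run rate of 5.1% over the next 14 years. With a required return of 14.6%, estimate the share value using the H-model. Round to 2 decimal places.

H-model: P₀ = D₀[(1+g_L) + H(g_S−g_L)]/(r−g_L), with H = 14/2 = 7.
P₀ = 9.16 × [(1+0.051) + 7×(0.221−0.051)] / (0.146−0.051)
   = 9.16 × 2.2410 / 0.095 = 216.0796

A$216.08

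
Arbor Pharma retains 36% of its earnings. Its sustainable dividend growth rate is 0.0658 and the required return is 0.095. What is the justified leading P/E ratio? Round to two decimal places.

Payout ratio b = 1 − 0.36 = 0.64.
Justified leading P/E = b/(r−g) = 0.64/(0.095−0.0658) = 21.9178

21.92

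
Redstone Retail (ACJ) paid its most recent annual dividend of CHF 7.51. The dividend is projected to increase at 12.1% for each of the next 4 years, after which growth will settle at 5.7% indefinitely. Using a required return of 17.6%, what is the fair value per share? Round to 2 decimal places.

CHF 81.76

Two-stage DDM. Project D₁…D_4 at 0.121, terminal growth 0.057, discount at r = 0.176.
D_1 = 8.4187
D_2 = 9.4374
D_3 = 10.5793
D_4 = 11.8594
Terminal value at t=4: TV = D_5/(r−g) = 12.5354/(0.176−0.057) = 105.3393
P₀ = 8.4187/(1+0.176)^1 + 9.4374/(1+0.176)^2 + 10.5793/(1+0.176)^3 + 11.8594/(1+0.176)^4 + 105.3393/(1+0.176)^4 = 81.7640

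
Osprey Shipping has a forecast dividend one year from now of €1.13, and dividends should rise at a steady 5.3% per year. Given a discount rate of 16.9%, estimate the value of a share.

€9.74

Gordon growth model: P₀ = D₁/(r − g), with D₁ = 1.13 given directly.
P₀ = 1.1300 / (0.169 − 0.053) = 1.1300 / 0.116 = 9.7414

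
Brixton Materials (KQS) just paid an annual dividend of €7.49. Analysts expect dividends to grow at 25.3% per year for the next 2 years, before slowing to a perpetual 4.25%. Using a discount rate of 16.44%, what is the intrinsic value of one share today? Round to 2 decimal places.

€90.91

Two-stage DDM. Project D₁…D_2 at 0.253, terminal growth 0.0425, discount at r = 0.1644.
D_1 = 9.3850
D_2 = 11.7594
Terminal value at t=2: TV = D_3/(r−g) = 12.2591/(0.1644−0.0425) = 100.5672
P₀ = 9.3850/(1+0.1644)^1 + 11.7594/(1+0.1644)^2 + 100.5672/(1+0.1644)^2 = 90.9072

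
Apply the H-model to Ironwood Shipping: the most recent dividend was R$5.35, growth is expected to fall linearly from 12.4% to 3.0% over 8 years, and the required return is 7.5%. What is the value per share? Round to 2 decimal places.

R$167.16

H-model: P₀ = D₀[(1+g_L) + H(g_S−g_L)]/(r−g_L), with H = 8/2 = 4.
P₀ = 5.35 × [(1+0.03) + 4×(0.124−0.03)] / (0.075−0.03)
   = 5.35 × 1.4060 / 0.045 = 167.1578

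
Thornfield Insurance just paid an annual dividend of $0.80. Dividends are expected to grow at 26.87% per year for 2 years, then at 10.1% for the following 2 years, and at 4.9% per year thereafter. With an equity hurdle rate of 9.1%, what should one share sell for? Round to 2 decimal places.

Three-stage DDM. Project D₁…D_4; terminal Gordon value at t=4 with g = 0.049; discount at r = 0.091.
D_1 = 1.0150
D_2 = 1.2877
D_3 = 1.4177
D_4 = 1.5609
TV_4 = 1.6374/(0.091−0.049) = 38.9860
P₀ = Σ Dₜ/(1+r)ᵗ + TV_4/(1+r)^4 = 31.7232

$31.72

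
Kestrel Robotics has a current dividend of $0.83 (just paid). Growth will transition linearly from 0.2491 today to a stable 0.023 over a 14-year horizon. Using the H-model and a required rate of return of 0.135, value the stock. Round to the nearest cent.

H-model: P₀ = D₀[(1+g_L) + H(g_S−g_L)]/(r−g_L), with H = 14/2 = 7.
P₀ = 0.83 × [(1+0.023) + 7×(0.2491−0.023)] / (0.135−0.023)
   = 0.83 × 2.6057 / 0.112 = 19.3101

$19.31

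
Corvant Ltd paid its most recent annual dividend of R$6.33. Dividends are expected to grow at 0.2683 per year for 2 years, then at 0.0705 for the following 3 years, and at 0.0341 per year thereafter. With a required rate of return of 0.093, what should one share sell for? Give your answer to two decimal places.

Three-stage DDM. Project D₁…D_5; terminal Gordon value at t=5 with g = 0.0341; discount at r = 0.093.
D_1 = 8.0283
D_2 = 10.1823
D_3 = 10.9002
D_4 = 11.6687
D_5 = 12.4913
TV_5 = 12.9173/(0.093−0.0341) = 219.3082
P₀ = Σ Dₜ/(1+r)ᵗ + TV_5/(1+r)^5 = 180.9899

R$180.99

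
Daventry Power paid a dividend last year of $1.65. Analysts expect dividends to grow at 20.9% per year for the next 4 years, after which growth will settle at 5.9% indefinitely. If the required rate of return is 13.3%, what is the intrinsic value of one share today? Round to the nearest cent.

Two-stage DDM. Project D₁…D_4 at 0.209, terminal growth 0.059, discount at r = 0.133.
D_1 = 1.9949
D_2 = 2.4118
D_3 = 2.9158
D_4 = 3.5252
Terminal value at t=4: TV = D_5/(r−g) = 3.7332/(0.133−0.059) = 50.4491
P₀ = 1.9949/(1+0.133)^1 + 2.4118/(1+0.133)^2 + 2.9158/(1+0.133)^3 + 3.5252/(1+0.133)^4 + 50.4491/(1+0.133)^4 = 38.3985

$38.40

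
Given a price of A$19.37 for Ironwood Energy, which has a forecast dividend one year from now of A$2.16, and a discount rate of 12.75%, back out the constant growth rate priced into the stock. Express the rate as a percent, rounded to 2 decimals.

1.60%

From P₀ = D₁/(r − g), the implied growth is g = r − D₁/P₀.
g = 0.1275 − 2.16/19.37 = 0.1275 − 0.11151 = 0.01599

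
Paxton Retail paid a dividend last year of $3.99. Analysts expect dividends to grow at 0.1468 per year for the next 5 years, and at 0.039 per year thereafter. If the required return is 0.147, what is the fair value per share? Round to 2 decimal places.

Two-stage DDM. Project D₁…D_5 at 0.1468, terminal growth 0.039, discount at r = 0.147.
D_1 = 4.5757
D_2 = 5.2474
D_3 = 6.0178
D_4 = 6.9012
D_5 = 7.9143
Terminal value at t=5: TV = D_6/(r−g) = 8.2229/(0.147−0.039) = 76.1383
P₀ = 4.5757/(1+0.147)^1 + 5.2474/(1+0.147)^2 + 6.0178/(1+0.147)^3 + 6.9012/(1+0.147)^4 + 7.9143/(1+0.147)^5 + 76.1383/(1+0.147)^5 = 58.2914

$58.29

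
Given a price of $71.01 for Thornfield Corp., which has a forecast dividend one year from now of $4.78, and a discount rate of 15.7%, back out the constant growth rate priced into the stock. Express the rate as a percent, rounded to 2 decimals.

8.97%

From P₀ = D₁/(r − g), the implied growth is g = r − D₁/P₀.
g = 0.157 − 4.78/71.01 = 0.157 − 0.06731 = 0.08969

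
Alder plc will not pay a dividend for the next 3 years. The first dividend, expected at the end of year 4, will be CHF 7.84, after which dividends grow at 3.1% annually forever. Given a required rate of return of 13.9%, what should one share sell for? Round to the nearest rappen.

Deferred-dividend DDM. At t=3 the remaining stream is a growing perpetuity with first payment D_4 = 7.84.
V_3 = D_4/(r−g) = 7.84/(0.139−0.031) = 72.5926
P₀ = V_3/(1+r)^3 = 72.5926/(1+0.139)^3 = 49.1271

CHF 49.13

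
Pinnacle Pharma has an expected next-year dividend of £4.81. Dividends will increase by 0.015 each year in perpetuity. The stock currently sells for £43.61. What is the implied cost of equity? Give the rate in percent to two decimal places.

12.53%

Rearranging the constant-growth DDM: r = D₁/P₀ + g.
r = 4.8100 / 43.61 + 0.015 = 0.11030 + 0.015 = 0.12530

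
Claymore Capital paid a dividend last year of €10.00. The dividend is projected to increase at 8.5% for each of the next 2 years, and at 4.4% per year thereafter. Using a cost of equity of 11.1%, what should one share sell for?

€167.92

Two-stage DDM. Project D₁…D_2 at 0.085, terminal growth 0.044, discount at r = 0.111.
D_1 = 10.8500
D_2 = 11.7722
Terminal value at t=2: TV = D_3/(r−g) = 12.2902/(0.111−0.044) = 183.4363
P₀ = 10.8500/(1+0.111)^1 + 11.7722/(1+0.111)^2 + 183.4363/(1+0.111)^2 = 167.9165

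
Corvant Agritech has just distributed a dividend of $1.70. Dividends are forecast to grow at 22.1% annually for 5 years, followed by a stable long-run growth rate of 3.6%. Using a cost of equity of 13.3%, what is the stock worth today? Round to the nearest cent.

Two-stage DDM. Project D₁…D_5 at 0.221, terminal growth 0.036, discount at r = 0.133.
D_1 = 2.0757
D_2 = 2.5344
D_3 = 3.0945
D_4 = 3.7784
D_5 = 4.6135
Terminal value at t=5: TV = D_6/(r−g) = 4.7795/(0.133−0.036) = 49.2737
P₀ = 2.0757/(1+0.133)^1 + 2.5344/(1+0.133)^2 + 3.0945/(1+0.133)^3 + 3.7784/(1+0.133)^4 + 4.6135/(1+0.133)^5 + 49.2737/(1+0.133)^5 = 37.0896

$37.09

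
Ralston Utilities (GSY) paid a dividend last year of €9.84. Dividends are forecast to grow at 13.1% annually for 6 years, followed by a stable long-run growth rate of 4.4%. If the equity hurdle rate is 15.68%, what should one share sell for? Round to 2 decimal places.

Two-stage DDM. Project D₁…D_6 at 0.131, terminal growth 0.044, discount at r = 0.1568.
D_1 = 11.1290
D_2 = 12.5869
D_3 = 14.2358
D_4 = 16.1007
D_5 = 18.2099
D_6 = 20.5954
Terminal value at t=6: TV = D_7/(r−g) = 21.5016/(0.1568−0.044) = 190.6172
P₀ = 11.1290/(1+0.1568)^1 + 12.5869/(1+0.1568)^2 + 14.2358/(1+0.1568)^3 + 16.1007/(1+0.1568)^4 + 18.2099/(1+0.1568)^5 + 20.5954/(1+0.1568)^6 + 190.6172/(1+0.1568)^6 = 134.1438

€134.14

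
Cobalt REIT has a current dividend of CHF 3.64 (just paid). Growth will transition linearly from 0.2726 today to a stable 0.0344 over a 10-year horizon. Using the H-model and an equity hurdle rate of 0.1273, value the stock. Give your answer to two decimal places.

CHF 87.20

H-model: P₀ = D₀[(1+g_L) + H(g_S−g_L)]/(r−g_L), with H = 10/2 = 5.
P₀ = 3.64 × [(1+0.0344) + 5×(0.2726−0.0344)] / (0.1273−0.0344)
   = 3.64 × 2.2254 / 0.0929 = 87.1954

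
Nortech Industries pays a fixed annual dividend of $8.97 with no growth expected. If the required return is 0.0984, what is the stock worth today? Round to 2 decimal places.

Zero-growth DDM (perpetuity): P₀ = D/r = 8.97 / 0.0984 = 91.1585

$91.16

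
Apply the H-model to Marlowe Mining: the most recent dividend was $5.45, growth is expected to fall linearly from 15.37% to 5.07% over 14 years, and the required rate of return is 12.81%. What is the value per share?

H-model: P₀ = D₀[(1+g_L) + H(g_S−g_L)]/(r−g_L), with H = 14/2 = 7.
P₀ = 5.45 × [(1+0.0507) + 7×(0.1537−0.0507)] / (0.1281−0.0507)
   = 5.45 × 1.7717 / 0.0774 = 124.7515

$124.75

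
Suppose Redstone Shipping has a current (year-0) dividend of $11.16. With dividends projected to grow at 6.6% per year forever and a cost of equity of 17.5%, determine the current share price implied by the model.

$109.14

Gordon growth model: P₀ = D₁/(r − g). D₁ = 11.16 × (1 + 0.066) = 11.8966.
P₀ = 11.8966 / (0.175 − 0.066) = 11.8966 / 0.109 = 109.1428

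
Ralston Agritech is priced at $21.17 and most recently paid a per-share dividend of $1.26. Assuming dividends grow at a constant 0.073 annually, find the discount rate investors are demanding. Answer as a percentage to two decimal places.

Rearranging the constant-growth DDM: r = D₁/P₀ + g.
D₁ = 1.26 × (1 + 0.073) = 1.3520.
r = 1.3520 / 21.17 + 0.073 = 0.06386 + 0.073 = 0.13686

13.69%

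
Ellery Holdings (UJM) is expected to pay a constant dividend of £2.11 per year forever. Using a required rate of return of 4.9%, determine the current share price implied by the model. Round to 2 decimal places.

Zero-growth DDM (perpetuity): P₀ = D/r = 2.11 / 0.049 = 43.0612

£43.06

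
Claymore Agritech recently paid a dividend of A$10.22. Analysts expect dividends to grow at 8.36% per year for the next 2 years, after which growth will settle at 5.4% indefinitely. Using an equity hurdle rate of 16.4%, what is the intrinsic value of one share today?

Two-stage DDM. Project D₁…D_2 at 0.0836, terminal growth 0.054, discount at r = 0.164.
D_1 = 11.0744
D_2 = 12.0002
Terminal value at t=2: TV = D_3/(r−g) = 12.6482/(0.164−0.054) = 114.9838
P₀ = 11.0744/(1+0.164)^1 + 12.0002/(1+0.164)^2 + 114.9838/(1+0.164)^2 = 103.2364

A$103.24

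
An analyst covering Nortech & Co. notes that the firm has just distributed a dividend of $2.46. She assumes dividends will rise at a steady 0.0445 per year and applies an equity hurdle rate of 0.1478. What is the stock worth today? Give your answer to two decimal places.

$24.87

Gordon growth model: P₀ = D₁/(r − g). D₁ = 2.46 × (1 + 0.0445) = 2.5695.
P₀ = 2.5695 / (0.1478 − 0.0445) = 2.5695 / 0.1033 = 24.8739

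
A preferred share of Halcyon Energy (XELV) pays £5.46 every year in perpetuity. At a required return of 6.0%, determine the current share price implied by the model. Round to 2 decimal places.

£91.00

Zero-growth DDM (perpetuity): P₀ = D/r = 5.46 / 0.06 = 91.0000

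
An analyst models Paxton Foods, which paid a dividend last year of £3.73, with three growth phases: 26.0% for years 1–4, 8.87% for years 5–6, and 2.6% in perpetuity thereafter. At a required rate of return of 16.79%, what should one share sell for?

Three-stage DDM. Project D₁…D_6; terminal Gordon value at t=6 with g = 0.026; discount at r = 0.1679.
D_1 = 4.6998
D_2 = 5.9217
D_3 = 7.4614
D_4 = 9.4014
D_5 = 10.2353
D_6 = 11.1431
TV_6 = 11.4329/(0.1679−0.026) = 80.5698
P₀ = Σ Dₜ/(1+r)ᵗ + TV_6/(1+r)^6 = 58.9540

£58.95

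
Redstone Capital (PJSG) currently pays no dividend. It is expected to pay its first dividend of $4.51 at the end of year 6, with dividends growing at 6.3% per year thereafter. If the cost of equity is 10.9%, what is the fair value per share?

$58.45

Deferred-dividend DDM. At t=5 the remaining stream is a growing perpetuity with first payment D_6 = 4.51.
V_5 = D_6/(r−g) = 4.51/(0.109−0.063) = 98.0435
P₀ = V_5/(1+r)^5 = 98.0435/(1+0.109)^5 = 58.4468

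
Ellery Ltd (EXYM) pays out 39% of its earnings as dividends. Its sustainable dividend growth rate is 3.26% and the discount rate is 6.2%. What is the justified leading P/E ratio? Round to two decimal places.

Justified leading P/E = b/(r−g) = 0.39/(0.062−0.0326) = 13.2653

13.27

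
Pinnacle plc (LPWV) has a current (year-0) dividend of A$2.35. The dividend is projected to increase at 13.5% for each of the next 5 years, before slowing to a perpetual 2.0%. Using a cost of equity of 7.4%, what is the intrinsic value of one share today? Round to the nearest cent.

Two-stage DDM. Project D₁…D_5 at 0.135, terminal growth 0.02, discount at r = 0.074.
D_1 = 2.6673
D_2 = 3.0273
D_3 = 3.4360
D_4 = 3.8999
D_5 = 4.4264
Terminal value at t=5: TV = D_6/(r−g) = 4.5149/(0.074−0.02) = 83.6091
P₀ = 2.6673/(1+0.074)^1 + 3.0273/(1+0.074)^2 + 3.4360/(1+0.074)^3 + 3.8999/(1+0.074)^4 + 4.4264/(1+0.074)^5 + 83.6091/(1+0.074)^5 = 72.4206

A$72.42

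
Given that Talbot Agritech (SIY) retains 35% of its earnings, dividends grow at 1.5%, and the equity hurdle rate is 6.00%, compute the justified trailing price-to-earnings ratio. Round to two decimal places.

14.66

Payout ratio b = 1 − 0.35 = 0.65.
Justified trailing P/E = b(1+g)/(r−g) = 0.65×(1+0.015)/(0.06−0.015) = 14.6611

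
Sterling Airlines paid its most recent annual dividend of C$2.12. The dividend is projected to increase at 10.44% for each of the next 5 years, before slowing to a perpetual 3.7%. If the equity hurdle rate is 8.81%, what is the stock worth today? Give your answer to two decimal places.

Two-stage DDM. Project D₁…D_5 at 0.1044, terminal growth 0.037, discount at r = 0.0881.
D_1 = 2.3413
D_2 = 2.5858
D_3 = 2.8557
D_4 = 3.1539
D_5 = 3.4831
Terminal value at t=5: TV = D_6/(r−g) = 3.6120/(0.0881−0.037) = 70.6847
P₀ = 2.3413/(1+0.0881)^1 + 2.5858/(1+0.0881)^2 + 2.8557/(1+0.0881)^3 + 3.1539/(1+0.0881)^4 + 3.4831/(1+0.0881)^5 + 70.6847/(1+0.0881)^5 = 57.4287

C$57.43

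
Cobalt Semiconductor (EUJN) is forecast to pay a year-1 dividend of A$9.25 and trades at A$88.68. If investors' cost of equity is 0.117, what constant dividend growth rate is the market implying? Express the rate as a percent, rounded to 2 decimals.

From P₀ = D₁/(r − g), the implied growth is g = r − D₁/P₀.
g = 0.117 − 9.25/88.68 = 0.117 − 0.10431 = 0.01269

1.27%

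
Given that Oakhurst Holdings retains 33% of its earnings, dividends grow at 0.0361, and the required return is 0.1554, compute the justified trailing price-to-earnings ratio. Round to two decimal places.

5.82

Payout ratio b = 1 − 0.33 = 0.67.
Justified trailing P/E = b(1+g)/(r−g) = 0.67×(1+0.0361)/(0.1554−0.0361) = 5.8188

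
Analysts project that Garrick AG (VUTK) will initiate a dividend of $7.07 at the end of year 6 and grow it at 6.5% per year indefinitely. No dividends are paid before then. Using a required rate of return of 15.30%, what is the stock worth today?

Deferred-dividend DDM. At t=5 the remaining stream is a growing perpetuity with first payment D_6 = 7.07.
V_5 = D_6/(r−g) = 7.07/(0.153−0.065) = 80.3409
P₀ = V_5/(1+r)^5 = 80.3409/(1+0.153)^5 = 39.4267

$39.43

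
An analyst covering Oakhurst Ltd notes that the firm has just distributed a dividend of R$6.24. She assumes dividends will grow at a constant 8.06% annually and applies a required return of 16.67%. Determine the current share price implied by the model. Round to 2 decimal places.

Gordon growth model: P₀ = D₁/(r − g). D₁ = 6.24 × (1 + 0.0806) = 6.7429.
P₀ = 6.7429 / (0.1667 − 0.0806) = 6.7429 / 0.0861 = 78.3153

R$78.32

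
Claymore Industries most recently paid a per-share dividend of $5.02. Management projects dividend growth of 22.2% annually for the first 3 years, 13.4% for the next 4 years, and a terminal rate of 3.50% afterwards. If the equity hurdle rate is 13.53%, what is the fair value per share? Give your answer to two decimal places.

Three-stage DDM. Project D₁…D_7; terminal Gordon value at t=7 with g = 0.035; discount at r = 0.1353.
D_1 = 6.1344
D_2 = 7.4963
D_3 = 9.1605
D_4 = 10.3880
D_5 = 11.7799
D_6 = 13.3585
D_7 = 15.1485
TV_7 = 15.6787/(0.1353−0.035) = 156.3180
P₀ = Σ Dₜ/(1+r)ᵗ + TV_7/(1+r)^7 = 106.7521

$106.75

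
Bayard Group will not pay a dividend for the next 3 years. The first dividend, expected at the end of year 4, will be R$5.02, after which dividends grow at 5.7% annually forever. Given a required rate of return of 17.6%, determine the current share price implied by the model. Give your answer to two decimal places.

R$25.94

Deferred-dividend DDM. At t=3 the remaining stream is a growing perpetuity with first payment D_4 = 5.02.
V_3 = D_4/(r−g) = 5.02/(0.176−0.057) = 42.1849
P₀ = V_3/(1+r)^3 = 42.1849/(1+0.176)^3 = 25.9379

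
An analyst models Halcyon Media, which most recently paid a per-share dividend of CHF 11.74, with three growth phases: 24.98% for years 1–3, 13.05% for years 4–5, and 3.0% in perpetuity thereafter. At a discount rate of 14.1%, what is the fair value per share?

Three-stage DDM. Project D₁…D_5; terminal Gordon value at t=5 with g = 0.03; discount at r = 0.141.
D_1 = 14.6727
D_2 = 18.3379
D_3 = 22.9187
D_4 = 25.9096
D_5 = 29.2908
TV_5 = 30.1695/(0.141−0.03) = 271.7972
P₀ = Σ Dₜ/(1+r)ᵗ + TV_5/(1+r)^5 = 213.3524

CHF 213.35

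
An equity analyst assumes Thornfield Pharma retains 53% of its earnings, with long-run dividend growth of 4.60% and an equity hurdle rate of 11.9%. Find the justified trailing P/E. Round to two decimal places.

6.73

Payout ratio b = 1 − 0.53 = 0.47.
Justified trailing P/E = b(1+g)/(r−g) = 0.47×(1+0.046)/(0.119−0.046) = 6.7345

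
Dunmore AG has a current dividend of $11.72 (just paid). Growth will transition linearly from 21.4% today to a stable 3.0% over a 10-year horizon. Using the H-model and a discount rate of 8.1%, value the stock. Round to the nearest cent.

H-model: P₀ = D₀[(1+g_L) + H(g_S−g_L)]/(r−g_L), with H = 10/2 = 5.
P₀ = 11.72 × [(1+0.03) + 5×(0.214−0.03)] / (0.081−0.03)
   = 11.72 × 1.9500 / 0.051 = 448.1176

$448.12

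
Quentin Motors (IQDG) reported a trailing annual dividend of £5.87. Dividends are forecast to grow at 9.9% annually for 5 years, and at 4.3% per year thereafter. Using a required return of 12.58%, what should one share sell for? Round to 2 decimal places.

Two-stage DDM. Project D₁…D_5 at 0.099, terminal growth 0.043, discount at r = 0.1258.
D_1 = 6.4511
D_2 = 7.0898
D_3 = 7.7917
D_4 = 8.5631
D_5 = 9.4108
Terminal value at t=5: TV = D_6/(r−g) = 9.8155/(0.1258−0.043) = 118.5443
P₀ = 6.4511/(1+0.1258)^1 + 7.0898/(1+0.1258)^2 + 7.7917/(1+0.1258)^3 + 8.5631/(1+0.1258)^4 + 9.4108/(1+0.1258)^5 + 118.5443/(1+0.1258)^5 = 92.8695

£92.87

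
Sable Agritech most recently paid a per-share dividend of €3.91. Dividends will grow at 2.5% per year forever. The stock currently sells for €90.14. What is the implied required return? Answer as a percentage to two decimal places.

Rearranging the constant-growth DDM: r = D₁/P₀ + g.
D₁ = 3.91 × (1 + 0.025) = 4.0077.
r = 4.0077 / 90.14 + 0.025 = 0.04446 + 0.025 = 0.06946

6.95%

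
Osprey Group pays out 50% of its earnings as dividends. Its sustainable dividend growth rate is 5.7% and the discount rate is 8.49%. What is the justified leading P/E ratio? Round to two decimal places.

17.92

Justified leading P/E = b/(r−g) = 0.50/(0.0849−0.057) = 17.9211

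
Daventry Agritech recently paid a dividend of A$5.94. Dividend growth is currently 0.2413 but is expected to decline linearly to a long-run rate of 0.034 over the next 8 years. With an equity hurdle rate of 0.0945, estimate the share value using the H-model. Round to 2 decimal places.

A$182.93

H-model: P₀ = D₀[(1+g_L) + H(g_S−g_L)]/(r−g_L), with H = 8/2 = 4.
P₀ = 5.94 × [(1+0.034) + 4×(0.2413−0.034)] / (0.0945−0.034)
   = 5.94 × 1.8632 / 0.0605 = 182.9324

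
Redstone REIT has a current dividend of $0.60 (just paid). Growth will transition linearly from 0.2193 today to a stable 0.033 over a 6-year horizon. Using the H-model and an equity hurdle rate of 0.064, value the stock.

H-model: P₀ = D₀[(1+g_L) + H(g_S−g_L)]/(r−g_L), with H = 6/2 = 3.
P₀ = 0.60 × [(1+0.033) + 3×(0.2193−0.033)] / (0.064−0.033)
   = 0.60 × 1.5919 / 0.031 = 30.8110

$30.81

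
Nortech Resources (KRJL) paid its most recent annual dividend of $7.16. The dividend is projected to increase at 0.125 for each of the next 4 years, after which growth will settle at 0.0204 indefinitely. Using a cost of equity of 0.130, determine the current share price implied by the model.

$93.81

Two-stage DDM. Project D₁…D_4 at 0.125, terminal growth 0.0204, discount at r = 0.13.
D_1 = 8.0550
D_2 = 9.0619
D_3 = 10.1946
D_4 = 11.4689
Terminal value at t=4: TV = D_5/(r−g) = 11.7029/(0.13−0.0204) = 106.7783
P₀ = 8.0550/(1+0.13)^1 + 9.0619/(1+0.13)^2 + 10.1946/(1+0.13)^3 + 11.4689/(1+0.13)^4 + 106.7783/(1+0.13)^4 = 93.8137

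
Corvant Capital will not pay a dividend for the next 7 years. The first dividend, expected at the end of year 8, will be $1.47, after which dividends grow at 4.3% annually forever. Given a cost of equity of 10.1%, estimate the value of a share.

$12.92

Deferred-dividend DDM. At t=7 the remaining stream is a growing perpetuity with first payment D_8 = 1.47.
V_7 = D_8/(r−g) = 1.47/(0.101−0.043) = 25.3448
P₀ = V_7/(1+r)^7 = 25.3448/(1+0.101)^7 = 12.9234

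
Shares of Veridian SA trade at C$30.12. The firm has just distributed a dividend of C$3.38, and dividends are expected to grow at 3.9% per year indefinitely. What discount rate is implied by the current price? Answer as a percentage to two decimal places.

Rearranging the constant-growth DDM: r = D₁/P₀ + g.
D₁ = 3.38 × (1 + 0.039) = 3.5118.
r = 3.5118 / 30.12 + 0.039 = 0.11659 + 0.039 = 0.15559

15.56%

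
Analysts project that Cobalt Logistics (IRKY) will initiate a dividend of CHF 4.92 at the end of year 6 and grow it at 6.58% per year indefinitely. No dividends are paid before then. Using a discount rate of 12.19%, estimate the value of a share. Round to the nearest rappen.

Deferred-dividend DDM. At t=5 the remaining stream is a growing perpetuity with first payment D_6 = 4.92.
V_5 = D_6/(r−g) = 4.92/(0.1219−0.0658) = 87.7005
P₀ = V_5/(1+r)^5 = 87.7005/(1+0.1219)^5 = 49.3437

CHF 49.34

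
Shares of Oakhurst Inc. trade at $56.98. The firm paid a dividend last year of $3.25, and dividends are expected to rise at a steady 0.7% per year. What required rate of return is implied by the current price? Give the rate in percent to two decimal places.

6.44%

Rearranging the constant-growth DDM: r = D₁/P₀ + g.
D₁ = 3.25 × (1 + 0.007) = 3.2727.
r = 3.2727 / 56.98 + 0.007 = 0.05744 + 0.007 = 0.06444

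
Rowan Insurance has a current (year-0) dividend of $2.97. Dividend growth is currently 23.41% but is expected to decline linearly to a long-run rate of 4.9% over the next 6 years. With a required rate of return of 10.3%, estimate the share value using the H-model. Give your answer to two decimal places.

$88.24

H-model: P₀ = D₀[(1+g_L) + H(g_S−g_L)]/(r−g_L), with H = 6/2 = 3.
P₀ = 2.97 × [(1+0.049) + 3×(0.2341−0.049)] / (0.103−0.049)
   = 2.97 × 1.6043 / 0.054 = 88.2365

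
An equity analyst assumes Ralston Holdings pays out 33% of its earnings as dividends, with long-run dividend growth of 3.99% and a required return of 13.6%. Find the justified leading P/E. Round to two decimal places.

3.43

Justified leading P/E = b/(r−g) = 0.33/(0.136−0.0399) = 3.4339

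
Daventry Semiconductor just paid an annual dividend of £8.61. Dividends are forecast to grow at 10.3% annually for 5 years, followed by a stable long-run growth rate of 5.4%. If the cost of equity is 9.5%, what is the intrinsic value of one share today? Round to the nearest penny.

£273.55

Two-stage DDM. Project D₁…D_5 at 0.103, terminal growth 0.054, discount at r = 0.095.
D_1 = 9.4968
D_2 = 10.4750
D_3 = 11.5539
D_4 = 12.7440
D_5 = 14.0566
Terminal value at t=5: TV = D_6/(r−g) = 14.8157/(0.095−0.054) = 361.3578
P₀ = 9.4968/(1+0.095)^1 + 10.4750/(1+0.095)^2 + 11.5539/(1+0.095)^3 + 12.7440/(1+0.095)^4 + 14.0566/(1+0.095)^5 + 361.3578/(1+0.095)^5 = 273.5473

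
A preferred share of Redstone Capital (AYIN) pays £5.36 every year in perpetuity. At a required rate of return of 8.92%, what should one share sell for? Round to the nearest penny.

Zero-growth DDM (perpetuity): P₀ = D/r = 5.36 / 0.0892 = 60.0897

£60.09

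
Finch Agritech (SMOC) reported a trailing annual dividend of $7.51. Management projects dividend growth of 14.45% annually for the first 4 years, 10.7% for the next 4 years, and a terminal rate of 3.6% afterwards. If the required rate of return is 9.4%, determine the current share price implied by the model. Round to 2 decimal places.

Three-stage DDM. Project D₁…D_8; terminal Gordon value at t=8 with g = 0.036; discount at r = 0.094.
D_1 = 8.5952
D_2 = 9.8372
D_3 = 11.2587
D_4 = 12.8856
D_5 = 14.2643
D_6 = 15.7906
D_7 = 17.4802
D_8 = 19.3506
TV_8 = 20.0472/(0.094−0.036) = 345.6411
P₀ = Σ Dₜ/(1+r)ᵗ + TV_8/(1+r)^8 = 239.1910

$239.19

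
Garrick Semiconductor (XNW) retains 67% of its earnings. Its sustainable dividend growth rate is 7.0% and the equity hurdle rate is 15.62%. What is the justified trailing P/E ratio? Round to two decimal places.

Payout ratio b = 1 − 0.67 = 0.33.
Justified trailing P/E = b(1+g)/(r−g) = 0.33×(1+0.07)/(0.1562−0.07) = 4.0963

4.10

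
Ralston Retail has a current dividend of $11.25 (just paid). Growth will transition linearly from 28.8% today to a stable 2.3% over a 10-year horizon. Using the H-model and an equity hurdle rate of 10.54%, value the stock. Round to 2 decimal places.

$320.57

H-model: P₀ = D₀[(1+g_L) + H(g_S−g_L)]/(r−g_L), with H = 10/2 = 5.
P₀ = 11.25 × [(1+0.023) + 5×(0.288−0.023)] / (0.1054−0.023)
   = 11.25 × 2.3480 / 0.0824 = 320.5704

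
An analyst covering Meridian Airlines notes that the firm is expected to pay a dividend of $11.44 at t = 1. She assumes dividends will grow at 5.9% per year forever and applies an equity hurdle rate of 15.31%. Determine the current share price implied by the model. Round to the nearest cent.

$121.57

Gordon growth model: P₀ = D₁/(r − g), with D₁ = 11.44 given directly.
P₀ = 11.4400 / (0.1531 − 0.059) = 11.4400 / 0.0941 = 121.5728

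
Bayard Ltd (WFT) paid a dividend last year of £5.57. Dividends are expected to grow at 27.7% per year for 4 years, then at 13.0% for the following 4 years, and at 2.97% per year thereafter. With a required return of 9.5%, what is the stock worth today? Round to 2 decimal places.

Three-stage DDM. Project D₁…D_8; terminal Gordon value at t=8 with g = 0.0297; discount at r = 0.095.
D_1 = 7.1129
D_2 = 9.0832
D_3 = 11.5992
D_4 = 14.8122
D_5 = 16.7378
D_6 = 18.9137
D_7 = 21.3724
D_8 = 24.1509
TV_8 = 24.8681/(0.095−0.0297) = 380.8291
P₀ = Σ Dₜ/(1+r)ᵗ + TV_8/(1+r)^8 = 262.0749

£262.07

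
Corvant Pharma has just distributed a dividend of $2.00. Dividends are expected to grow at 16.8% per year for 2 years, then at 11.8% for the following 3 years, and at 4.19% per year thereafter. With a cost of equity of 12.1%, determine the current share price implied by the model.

Three-stage DDM. Project D₁…D_5; terminal Gordon value at t=5 with g = 0.0419; discount at r = 0.121.
D_1 = 2.3360
D_2 = 2.7284
D_3 = 3.0504
D_4 = 3.4104
D_5 = 3.8128
TV_5 = 3.9725/(0.121−0.0419) = 50.2216
P₀ = Σ Dₜ/(1+r)ᵗ + TV_5/(1+r)^5 = 39.1042

$39.10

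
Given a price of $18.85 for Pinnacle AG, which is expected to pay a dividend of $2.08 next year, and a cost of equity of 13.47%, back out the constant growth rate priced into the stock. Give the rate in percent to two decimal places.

2.44%

From P₀ = D₁/(r − g), the implied growth is g = r − D₁/P₀.
g = 0.1347 − 2.08/18.85 = 0.1347 − 0.11034 = 0.02436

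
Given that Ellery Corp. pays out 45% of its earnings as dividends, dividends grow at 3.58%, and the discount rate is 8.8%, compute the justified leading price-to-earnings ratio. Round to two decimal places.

8.62

Justified leading P/E = b/(r−g) = 0.45/(0.088−0.0358) = 8.6207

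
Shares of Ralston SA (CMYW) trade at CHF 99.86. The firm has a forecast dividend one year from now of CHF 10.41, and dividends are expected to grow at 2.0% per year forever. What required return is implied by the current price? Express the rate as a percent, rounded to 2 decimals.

Rearranging the constant-growth DDM: r = D₁/P₀ + g.
r = 10.4100 / 99.86 + 0.02 = 0.10425 + 0.02 = 0.12425

12.42%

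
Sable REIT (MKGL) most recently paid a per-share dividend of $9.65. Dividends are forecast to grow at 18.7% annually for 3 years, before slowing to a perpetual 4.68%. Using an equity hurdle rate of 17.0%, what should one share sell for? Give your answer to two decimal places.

$115.42

Two-stage DDM. Project D₁…D_3 at 0.187, terminal growth 0.0468, discount at r = 0.17.
D_1 = 11.4546
D_2 = 13.5966
D_3 = 16.1391
Terminal value at t=3: TV = D_4/(r−g) = 16.8944/(0.17−0.0468) = 137.1300
P₀ = 11.4546/(1+0.17)^1 + 13.5966/(1+0.17)^2 + 16.1391/(1+0.17)^3 + 137.1300/(1+0.17)^3 = 115.4194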